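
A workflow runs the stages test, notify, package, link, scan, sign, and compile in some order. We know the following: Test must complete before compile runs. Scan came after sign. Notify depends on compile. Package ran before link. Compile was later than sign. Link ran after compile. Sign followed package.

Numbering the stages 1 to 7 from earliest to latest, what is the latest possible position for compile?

Compile must come before link and notify — 2 stages forced after it.
Everything else can be placed before compile in some valid order, so compile can sit as late as position 7 − 2 = 5.

5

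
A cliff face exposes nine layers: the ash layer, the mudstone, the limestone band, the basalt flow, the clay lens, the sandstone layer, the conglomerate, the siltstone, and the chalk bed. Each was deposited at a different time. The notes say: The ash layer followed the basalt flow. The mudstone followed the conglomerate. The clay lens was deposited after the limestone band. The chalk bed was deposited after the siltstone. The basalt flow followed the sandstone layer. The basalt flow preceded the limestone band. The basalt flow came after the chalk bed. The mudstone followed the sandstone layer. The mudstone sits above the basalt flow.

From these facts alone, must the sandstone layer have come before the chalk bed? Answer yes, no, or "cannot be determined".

No chain of stated constraints runs from the sandstone layer to the chalk bed, and none runs from the chalk bed to the sandstone layer either.
So the relative order of the sandstone layer and the chalk bed is not fixed by the given facts.

cannot be determined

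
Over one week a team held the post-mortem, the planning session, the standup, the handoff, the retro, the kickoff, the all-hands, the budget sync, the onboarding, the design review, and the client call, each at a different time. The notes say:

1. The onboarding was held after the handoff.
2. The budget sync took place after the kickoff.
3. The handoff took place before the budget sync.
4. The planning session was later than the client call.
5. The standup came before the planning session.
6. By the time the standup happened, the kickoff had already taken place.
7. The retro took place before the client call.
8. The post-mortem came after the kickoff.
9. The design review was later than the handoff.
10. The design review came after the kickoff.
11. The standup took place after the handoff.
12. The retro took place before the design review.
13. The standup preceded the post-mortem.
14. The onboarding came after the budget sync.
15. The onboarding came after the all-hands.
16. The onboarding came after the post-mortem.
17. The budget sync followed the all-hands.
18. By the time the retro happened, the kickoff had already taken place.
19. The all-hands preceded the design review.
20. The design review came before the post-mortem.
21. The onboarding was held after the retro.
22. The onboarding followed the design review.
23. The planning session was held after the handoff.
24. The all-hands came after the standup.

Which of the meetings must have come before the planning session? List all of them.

the client call, the handoff, the kickoff, the retro, the standup

Directly stated before the planning session: the client call, the handoff, and the standup.
The kickoff reaches the planning session via the kickoff → the standup → the planning session.
The retro reaches the planning session via the retro → the client call → the planning session.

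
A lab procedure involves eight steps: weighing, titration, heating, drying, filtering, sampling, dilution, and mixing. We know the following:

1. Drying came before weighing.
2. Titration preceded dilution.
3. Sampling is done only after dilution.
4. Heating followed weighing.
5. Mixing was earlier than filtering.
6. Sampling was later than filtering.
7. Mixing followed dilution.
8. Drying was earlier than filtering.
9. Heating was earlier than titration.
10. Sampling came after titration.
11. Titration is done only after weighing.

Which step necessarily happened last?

sampling

Every other step has a chain of constraints placing it before sampling, so sampling is last.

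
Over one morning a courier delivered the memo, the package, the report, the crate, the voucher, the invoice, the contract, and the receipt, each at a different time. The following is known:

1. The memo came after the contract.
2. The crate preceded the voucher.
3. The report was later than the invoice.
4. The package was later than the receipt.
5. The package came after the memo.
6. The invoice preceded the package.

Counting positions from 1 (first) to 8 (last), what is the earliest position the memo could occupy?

The contract must come before the memo — 1 forced predecessor.
Nothing else is forced ahead of the memo, so its earliest slot is position 1 + 1 = 2.

2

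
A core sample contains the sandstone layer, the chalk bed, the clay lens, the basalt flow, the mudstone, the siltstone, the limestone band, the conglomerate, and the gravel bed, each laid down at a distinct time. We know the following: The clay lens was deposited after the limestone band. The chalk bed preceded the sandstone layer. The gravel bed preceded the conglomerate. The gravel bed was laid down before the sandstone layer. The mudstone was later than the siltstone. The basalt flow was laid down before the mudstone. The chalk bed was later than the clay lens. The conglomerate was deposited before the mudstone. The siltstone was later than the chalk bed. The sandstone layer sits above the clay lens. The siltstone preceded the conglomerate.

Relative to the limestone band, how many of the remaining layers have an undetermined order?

Forced after the limestone band: the chalk bed, the clay lens, the conglomerate, the mudstone, the sandstone layer, and the siltstone.
That leaves the basalt flow and the gravel bed with no forced order relative to the limestone band — 2.

2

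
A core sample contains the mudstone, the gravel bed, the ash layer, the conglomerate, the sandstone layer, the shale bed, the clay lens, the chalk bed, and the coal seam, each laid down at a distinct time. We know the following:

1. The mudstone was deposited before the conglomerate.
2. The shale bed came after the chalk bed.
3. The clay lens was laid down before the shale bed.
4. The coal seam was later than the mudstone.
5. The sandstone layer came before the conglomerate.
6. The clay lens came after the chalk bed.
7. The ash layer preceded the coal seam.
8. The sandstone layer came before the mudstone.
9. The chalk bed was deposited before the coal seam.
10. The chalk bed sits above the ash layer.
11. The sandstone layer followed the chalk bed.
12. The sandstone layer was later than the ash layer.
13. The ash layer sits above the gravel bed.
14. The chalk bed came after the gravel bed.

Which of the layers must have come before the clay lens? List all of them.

Directly stated before the clay lens: the chalk bed.
The ash layer reaches the clay lens via the ash layer → the chalk bed → the clay lens.
The gravel bed reaches the clay lens via the gravel bed → the chalk bed → the clay lens.
No chain forces the sandstone layer (or any of the others) ahead of the clay lens.

the ash layer, the chalk bed, the gravel bed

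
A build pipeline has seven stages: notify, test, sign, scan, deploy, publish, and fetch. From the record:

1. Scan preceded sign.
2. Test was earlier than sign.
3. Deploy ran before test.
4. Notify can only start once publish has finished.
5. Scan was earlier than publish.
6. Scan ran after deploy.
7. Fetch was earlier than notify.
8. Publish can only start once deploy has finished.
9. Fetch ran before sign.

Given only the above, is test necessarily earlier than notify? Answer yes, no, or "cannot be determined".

cannot be determined

No chain of stated constraints runs from test to notify, and none runs from notify to test either.
So the relative order of test and notify is not fixed by the given facts.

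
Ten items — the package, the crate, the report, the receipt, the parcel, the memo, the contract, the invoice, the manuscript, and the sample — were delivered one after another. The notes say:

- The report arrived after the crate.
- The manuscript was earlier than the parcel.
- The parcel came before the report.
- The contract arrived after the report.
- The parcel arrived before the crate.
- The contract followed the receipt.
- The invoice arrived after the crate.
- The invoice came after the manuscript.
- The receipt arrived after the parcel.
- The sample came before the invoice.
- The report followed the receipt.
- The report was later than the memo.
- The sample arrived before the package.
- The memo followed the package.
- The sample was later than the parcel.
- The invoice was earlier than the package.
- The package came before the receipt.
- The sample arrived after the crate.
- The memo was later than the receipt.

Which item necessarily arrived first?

The manuscript has a chain of constraints placing it before every other item, so the manuscript must be first.

the manuscript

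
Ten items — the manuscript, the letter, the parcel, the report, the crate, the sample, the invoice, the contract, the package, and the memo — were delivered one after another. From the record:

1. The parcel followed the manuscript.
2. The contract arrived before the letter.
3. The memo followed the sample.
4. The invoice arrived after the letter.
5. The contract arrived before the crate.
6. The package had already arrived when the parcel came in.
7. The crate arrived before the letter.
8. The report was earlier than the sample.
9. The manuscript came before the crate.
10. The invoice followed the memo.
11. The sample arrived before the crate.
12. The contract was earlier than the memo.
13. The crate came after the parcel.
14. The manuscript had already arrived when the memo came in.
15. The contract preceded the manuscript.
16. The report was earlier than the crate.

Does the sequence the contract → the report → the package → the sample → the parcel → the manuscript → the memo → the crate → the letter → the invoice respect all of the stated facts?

no

The constraints require the manuscript before the parcel, but in the proposed sequence the parcel appears ahead of the manuscript. That one violation is enough.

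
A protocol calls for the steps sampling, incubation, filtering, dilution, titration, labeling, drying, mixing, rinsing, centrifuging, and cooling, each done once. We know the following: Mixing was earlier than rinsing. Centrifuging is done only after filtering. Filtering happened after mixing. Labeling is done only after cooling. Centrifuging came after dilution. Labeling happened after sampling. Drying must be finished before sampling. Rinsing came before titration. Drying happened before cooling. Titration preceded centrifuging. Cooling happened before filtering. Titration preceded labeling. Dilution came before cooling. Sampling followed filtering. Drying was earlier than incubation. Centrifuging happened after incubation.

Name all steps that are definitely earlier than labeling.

Directly stated before labeling: cooling, sampling, and titration.
Dilution reaches labeling via dilution → cooling → labeling.
Drying reaches labeling via drying → cooling → labeling.
Filtering reaches labeling via filtering → sampling → labeling.
Likewise mixing and rinsing each reach labeling by chaining the stated constraints.

cooling, dilution, drying, filtering, mixing, rinsing, sampling, titration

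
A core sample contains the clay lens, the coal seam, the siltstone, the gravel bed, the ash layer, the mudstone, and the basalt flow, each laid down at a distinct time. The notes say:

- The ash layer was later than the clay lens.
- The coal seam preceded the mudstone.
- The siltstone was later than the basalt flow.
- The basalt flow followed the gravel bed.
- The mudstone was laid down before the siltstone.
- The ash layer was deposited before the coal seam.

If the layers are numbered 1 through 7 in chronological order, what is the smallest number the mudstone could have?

4

The ash layer, the clay lens, and the coal seam must all come before the mudstone — 3 forced predecessors.
Nothing else is forced ahead of the mudstone, so its earliest slot is position 3 + 1 = 4.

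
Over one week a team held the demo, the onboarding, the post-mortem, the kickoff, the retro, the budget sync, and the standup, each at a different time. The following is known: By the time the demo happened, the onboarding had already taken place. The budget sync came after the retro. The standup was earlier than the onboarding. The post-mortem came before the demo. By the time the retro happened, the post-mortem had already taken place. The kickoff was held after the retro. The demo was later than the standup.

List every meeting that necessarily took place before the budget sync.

Directly stated before the budget sync: the retro.
The post-mortem reaches the budget sync via the post-mortem → the retro → the budget sync.

the post-mortem, the retro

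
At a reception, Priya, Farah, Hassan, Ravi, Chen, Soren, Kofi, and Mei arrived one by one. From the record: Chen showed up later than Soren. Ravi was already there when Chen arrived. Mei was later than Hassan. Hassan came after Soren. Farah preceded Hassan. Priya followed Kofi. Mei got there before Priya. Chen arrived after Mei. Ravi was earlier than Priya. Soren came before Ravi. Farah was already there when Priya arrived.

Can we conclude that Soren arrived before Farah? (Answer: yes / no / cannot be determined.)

No chain of stated constraints runs from Soren to Farah, and none runs from Farah to Soren either.
So the relative order of Soren and Farah is not fixed by the given facts.

cannot be determined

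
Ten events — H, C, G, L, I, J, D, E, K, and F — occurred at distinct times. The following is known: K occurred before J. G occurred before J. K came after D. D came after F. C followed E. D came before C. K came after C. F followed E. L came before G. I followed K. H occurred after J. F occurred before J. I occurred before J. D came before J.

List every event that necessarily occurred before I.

C, D, E, F, K

Directly stated before I: K.
C reaches I via C → K → I.
D reaches I via D → K → I.
E reaches I via E → C → K → I.
Likewise F reaches I by chaining the stated constraints.
No chain forces L (or any of the others) ahead of I.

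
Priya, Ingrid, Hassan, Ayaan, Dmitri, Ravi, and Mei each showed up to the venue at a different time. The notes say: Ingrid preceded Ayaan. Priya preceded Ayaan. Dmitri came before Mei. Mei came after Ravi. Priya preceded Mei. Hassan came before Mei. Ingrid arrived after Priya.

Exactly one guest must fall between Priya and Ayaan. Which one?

Tracing the constraints gives Priya → Ingrid → Ayaan, so Ingrid sits after Priya and before Ayaan.
No other guest is forced both after Priya and before Ayaan.

Ingrid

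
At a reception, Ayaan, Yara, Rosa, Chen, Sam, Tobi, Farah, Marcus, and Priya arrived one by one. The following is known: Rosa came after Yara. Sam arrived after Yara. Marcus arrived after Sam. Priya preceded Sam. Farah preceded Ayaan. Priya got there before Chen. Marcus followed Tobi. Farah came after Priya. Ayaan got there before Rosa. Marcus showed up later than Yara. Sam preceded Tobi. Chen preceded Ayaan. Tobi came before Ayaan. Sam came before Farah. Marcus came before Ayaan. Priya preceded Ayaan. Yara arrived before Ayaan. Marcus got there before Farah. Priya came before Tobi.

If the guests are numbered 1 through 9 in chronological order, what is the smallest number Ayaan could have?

Chen, Farah, Marcus, Priya, Sam, Tobi, and Yara must all come before Ayaan — 7 forced predecessors.
Nothing else is forced ahead of Ayaan, so their earliest slot is position 7 + 1 = 8.

8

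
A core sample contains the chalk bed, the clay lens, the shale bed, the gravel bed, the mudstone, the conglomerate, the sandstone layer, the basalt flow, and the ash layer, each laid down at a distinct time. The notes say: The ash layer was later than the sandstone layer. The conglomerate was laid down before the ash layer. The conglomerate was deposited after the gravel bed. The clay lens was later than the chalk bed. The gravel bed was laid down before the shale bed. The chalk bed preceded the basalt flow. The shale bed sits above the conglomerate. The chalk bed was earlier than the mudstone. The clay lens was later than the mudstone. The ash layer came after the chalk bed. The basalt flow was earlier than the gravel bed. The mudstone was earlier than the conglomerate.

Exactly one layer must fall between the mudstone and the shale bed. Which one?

Tracing the constraints gives the mudstone → the conglomerate → the shale bed, so the conglomerate sits after the mudstone and before the shale bed.
No other layer is forced both after the mudstone and before the shale bed.

the conglomerate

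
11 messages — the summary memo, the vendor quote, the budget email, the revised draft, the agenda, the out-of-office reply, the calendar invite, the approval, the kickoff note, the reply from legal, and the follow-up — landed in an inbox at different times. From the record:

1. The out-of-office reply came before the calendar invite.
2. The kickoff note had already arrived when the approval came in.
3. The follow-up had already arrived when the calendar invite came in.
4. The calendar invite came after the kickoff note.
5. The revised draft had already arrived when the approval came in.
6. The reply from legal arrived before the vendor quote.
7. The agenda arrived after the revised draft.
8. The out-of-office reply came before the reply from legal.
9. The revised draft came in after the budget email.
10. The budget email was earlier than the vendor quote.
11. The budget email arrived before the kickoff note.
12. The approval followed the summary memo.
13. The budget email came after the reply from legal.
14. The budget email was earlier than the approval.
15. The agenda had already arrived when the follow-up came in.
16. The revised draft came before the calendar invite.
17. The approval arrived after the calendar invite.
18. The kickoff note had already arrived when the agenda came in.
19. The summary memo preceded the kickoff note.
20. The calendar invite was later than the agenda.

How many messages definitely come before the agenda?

Directly stated before the agenda: the kickoff note and the revised draft.
The budget email reaches the agenda via the budget email → the revised draft → the agenda.
The out-of-office reply reaches the agenda via the out-of-office reply → the reply from legal → the budget email → the revised draft → the agenda.
The reply from legal reaches the agenda via the reply from legal → the budget email → the revised draft → the agenda.
Likewise the summary memo reaches the agenda by chaining the stated constraints.
That's the budget email, the kickoff note, the out-of-office reply, the reply from legal, the revised draft, and the summary memo — 6 in all.

6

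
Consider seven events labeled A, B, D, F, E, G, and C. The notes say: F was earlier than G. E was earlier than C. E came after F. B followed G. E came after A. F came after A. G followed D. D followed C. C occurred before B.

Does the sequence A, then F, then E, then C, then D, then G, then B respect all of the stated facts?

yes

Check each stated constraint against the proposed order — e.g. C is ahead of B; F is ahead of G. Every pair is in the required order; nothing is violated.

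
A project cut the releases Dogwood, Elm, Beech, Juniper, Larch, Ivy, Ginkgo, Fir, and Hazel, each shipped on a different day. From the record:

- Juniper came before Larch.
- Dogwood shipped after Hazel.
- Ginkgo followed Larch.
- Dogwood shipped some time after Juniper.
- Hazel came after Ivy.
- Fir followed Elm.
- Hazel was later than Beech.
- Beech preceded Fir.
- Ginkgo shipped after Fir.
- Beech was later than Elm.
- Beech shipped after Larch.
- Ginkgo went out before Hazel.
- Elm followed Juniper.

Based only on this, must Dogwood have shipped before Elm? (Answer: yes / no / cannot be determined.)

Tracing the constraints gives Elm → Beech → Hazel → Dogwood, so Elm must come before Dogwood.
That means Dogwood cannot be before Elm.

no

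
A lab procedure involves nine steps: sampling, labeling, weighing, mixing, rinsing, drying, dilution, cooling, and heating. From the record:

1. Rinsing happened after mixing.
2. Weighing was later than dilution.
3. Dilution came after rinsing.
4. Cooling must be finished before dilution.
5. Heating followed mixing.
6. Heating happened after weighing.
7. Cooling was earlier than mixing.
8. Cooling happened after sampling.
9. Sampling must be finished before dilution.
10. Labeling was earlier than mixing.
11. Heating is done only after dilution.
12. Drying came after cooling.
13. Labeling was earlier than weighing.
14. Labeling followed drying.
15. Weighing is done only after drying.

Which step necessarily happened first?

sampling

Sampling has a chain of constraints placing it before every other step, so sampling must be first.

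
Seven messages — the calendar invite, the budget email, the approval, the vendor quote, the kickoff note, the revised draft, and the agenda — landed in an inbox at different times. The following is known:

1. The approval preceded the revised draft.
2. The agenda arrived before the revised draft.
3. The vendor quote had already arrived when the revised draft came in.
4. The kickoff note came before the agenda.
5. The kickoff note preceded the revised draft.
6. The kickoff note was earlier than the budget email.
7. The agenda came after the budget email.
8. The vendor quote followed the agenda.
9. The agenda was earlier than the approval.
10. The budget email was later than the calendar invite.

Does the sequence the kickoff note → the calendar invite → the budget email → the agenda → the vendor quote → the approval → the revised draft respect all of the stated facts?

Check each stated constraint against the proposed order — e.g. the kickoff note is ahead of the agenda; the kickoff note is ahead of the revised draft. Every pair is in the required order; nothing is violated.

yes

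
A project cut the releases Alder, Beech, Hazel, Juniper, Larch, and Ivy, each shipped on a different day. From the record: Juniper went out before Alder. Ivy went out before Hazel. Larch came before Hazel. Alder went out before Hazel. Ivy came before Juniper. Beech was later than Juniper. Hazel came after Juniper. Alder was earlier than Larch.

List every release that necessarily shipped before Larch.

Alder, Ivy, Juniper

Directly stated before Larch: Alder.
Ivy reaches Larch via Ivy → Juniper → Alder → Larch.
Juniper reaches Larch via Juniper → Alder → Larch.
No chain forces Hazel (or any of the others) ahead of Larch.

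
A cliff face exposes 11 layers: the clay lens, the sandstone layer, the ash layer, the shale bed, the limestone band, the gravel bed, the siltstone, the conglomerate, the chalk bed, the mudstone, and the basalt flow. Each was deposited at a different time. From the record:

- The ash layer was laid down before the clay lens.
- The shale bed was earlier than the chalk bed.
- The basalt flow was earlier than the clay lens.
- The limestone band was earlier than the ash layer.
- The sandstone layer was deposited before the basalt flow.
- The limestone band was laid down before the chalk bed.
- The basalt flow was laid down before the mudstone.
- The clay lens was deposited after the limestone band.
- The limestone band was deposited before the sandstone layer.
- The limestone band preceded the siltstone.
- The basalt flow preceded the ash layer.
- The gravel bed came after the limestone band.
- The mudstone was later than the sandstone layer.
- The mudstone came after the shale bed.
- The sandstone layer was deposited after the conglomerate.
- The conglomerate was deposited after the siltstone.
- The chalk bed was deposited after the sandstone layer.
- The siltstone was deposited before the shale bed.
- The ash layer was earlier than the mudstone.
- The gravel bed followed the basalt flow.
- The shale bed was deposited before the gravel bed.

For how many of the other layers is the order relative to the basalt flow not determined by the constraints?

2

Forced before the basalt flow: the conglomerate, the limestone band, the sandstone layer, and the siltstone; forced after the basalt flow: the ash layer, the clay lens, the gravel bed, and the mudstone.
That leaves the chalk bed and the shale bed with no forced order relative to the basalt flow — 2.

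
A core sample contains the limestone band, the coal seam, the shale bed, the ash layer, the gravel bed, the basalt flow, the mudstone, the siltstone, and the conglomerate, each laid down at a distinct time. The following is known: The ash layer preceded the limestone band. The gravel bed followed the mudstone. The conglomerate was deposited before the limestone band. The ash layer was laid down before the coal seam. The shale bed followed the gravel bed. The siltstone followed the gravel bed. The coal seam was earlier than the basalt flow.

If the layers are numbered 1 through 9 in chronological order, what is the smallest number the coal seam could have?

The ash layer must come before the coal seam — 1 forced predecessor.
Nothing else is forced ahead of the coal seam, so its earliest slot is position 1 + 1 = 2.

2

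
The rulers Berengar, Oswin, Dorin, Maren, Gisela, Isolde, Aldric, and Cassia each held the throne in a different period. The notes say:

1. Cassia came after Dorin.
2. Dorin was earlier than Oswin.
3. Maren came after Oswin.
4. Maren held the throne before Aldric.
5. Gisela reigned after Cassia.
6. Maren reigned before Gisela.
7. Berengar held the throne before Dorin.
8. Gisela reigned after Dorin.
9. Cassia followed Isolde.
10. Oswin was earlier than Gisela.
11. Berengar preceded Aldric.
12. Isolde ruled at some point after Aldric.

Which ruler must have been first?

Berengar has a chain of constraints placing them before every other ruler, so Berengar must be first.

Berengar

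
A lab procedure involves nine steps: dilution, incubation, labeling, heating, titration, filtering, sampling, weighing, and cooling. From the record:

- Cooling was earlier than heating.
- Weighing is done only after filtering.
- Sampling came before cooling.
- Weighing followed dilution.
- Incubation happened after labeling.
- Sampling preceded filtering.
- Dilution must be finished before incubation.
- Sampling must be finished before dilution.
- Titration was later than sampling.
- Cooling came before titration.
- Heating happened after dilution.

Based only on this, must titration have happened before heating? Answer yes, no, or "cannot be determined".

No chain of stated constraints runs from titration to heating, and none runs from heating to titration either.
So the relative order of titration and heating is not fixed by the given facts.

cannot be determined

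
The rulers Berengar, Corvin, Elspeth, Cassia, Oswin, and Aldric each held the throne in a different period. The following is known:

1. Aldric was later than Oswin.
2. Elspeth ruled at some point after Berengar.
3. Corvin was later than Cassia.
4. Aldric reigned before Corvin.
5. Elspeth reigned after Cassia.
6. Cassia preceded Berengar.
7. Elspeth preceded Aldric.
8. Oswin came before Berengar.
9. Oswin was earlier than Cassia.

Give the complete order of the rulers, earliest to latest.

The constraints fix every adjacent pair, so only one ordering works:
Oswin → Cassia → Berengar → Elspeth → Aldric → Corvin.

Oswin, Cassia, Berengar, Elspeth, Aldric, Corvin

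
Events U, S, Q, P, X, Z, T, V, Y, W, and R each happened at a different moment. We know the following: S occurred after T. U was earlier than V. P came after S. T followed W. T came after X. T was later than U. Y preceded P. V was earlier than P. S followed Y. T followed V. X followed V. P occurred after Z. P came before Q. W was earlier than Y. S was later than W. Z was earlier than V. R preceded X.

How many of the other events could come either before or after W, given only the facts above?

Forced after W: P, Q, S, T, and Y.
That leaves R, U, V, X, and Z with no forced order relative to W — 5.

5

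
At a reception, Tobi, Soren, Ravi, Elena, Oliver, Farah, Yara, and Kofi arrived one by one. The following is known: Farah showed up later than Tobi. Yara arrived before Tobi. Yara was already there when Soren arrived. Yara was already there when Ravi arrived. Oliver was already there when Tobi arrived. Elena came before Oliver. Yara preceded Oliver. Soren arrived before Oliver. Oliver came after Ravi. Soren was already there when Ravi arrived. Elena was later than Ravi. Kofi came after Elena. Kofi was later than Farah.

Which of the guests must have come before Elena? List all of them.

Directly stated before Elena: Ravi.
Soren reaches Elena via Soren → Ravi → Elena.
Yara reaches Elena via Yara → Ravi → Elena.
No chain forces Oliver (or any of the others) ahead of Elena.

Ravi, Soren, Yara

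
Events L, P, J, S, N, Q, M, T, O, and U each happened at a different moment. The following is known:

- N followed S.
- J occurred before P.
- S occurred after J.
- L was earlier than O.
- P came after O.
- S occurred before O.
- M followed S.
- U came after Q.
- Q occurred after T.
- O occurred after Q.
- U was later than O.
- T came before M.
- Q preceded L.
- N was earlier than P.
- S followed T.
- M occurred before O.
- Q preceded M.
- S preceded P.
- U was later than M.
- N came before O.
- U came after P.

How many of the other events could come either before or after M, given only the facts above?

2

Forced before M: J, Q, S, and T; forced after M: O, P, and U.
That leaves L and N with no forced order relative to M — 2.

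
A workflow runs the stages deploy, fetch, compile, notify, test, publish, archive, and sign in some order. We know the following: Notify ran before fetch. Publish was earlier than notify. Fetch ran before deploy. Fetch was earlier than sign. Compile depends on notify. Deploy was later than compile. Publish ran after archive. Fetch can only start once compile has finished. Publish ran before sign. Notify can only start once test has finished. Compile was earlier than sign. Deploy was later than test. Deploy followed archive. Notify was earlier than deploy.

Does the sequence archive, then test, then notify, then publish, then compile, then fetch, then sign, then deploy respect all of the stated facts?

The constraints require publish before notify, but in the proposed sequence notify appears ahead of publish. That one violation is enough.

no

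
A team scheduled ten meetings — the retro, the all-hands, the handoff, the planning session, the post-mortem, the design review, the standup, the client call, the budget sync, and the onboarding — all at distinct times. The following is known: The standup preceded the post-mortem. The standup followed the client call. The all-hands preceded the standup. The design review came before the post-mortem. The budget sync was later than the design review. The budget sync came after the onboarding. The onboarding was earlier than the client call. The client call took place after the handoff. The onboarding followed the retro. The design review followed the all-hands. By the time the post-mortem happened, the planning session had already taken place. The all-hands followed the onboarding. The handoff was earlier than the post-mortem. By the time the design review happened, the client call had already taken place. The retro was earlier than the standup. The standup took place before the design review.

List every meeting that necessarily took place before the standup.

Directly stated before the standup: the all-hands, the client call, and the retro.
The handoff reaches the standup via the handoff → the client call → the standup.
The onboarding reaches the standup via the onboarding → the client call → the standup.
No chain forces the post-mortem (or any of the others) ahead of the standup.

the all-hands, the client call, the handoff, the onboarding, the retro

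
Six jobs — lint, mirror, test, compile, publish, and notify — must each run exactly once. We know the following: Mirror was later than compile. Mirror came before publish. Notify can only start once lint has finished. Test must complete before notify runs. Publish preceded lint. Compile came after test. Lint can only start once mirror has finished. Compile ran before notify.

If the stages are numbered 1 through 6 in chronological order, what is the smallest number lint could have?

Compile, mirror, publish, and test must all come before lint — 4 forced predecessors.
Nothing else is forced ahead of lint, so its earliest slot is position 4 + 1 = 5.

5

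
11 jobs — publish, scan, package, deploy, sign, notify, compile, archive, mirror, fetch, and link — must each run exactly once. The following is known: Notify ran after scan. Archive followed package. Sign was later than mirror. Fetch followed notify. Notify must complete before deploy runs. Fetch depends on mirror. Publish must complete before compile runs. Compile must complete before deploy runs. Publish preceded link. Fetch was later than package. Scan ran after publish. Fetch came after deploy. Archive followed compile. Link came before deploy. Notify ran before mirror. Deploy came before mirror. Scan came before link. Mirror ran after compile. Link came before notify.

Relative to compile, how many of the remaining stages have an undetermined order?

4

Forced before compile: publish; forced after compile: archive, deploy, fetch, mirror, and sign.
That leaves link, notify, package, and scan with no forced order relative to compile — 4.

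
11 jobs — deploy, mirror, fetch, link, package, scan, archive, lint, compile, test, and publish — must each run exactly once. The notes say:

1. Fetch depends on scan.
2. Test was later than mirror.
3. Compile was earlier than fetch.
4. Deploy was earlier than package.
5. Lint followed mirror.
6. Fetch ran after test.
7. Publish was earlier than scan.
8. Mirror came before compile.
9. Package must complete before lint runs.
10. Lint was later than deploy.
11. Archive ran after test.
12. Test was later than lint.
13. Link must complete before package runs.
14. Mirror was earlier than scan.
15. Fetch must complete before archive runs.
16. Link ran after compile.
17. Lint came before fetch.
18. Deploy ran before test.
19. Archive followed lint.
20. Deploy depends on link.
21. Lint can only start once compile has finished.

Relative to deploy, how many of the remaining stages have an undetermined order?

2

Forced before deploy: compile, link, and mirror; forced after deploy: archive, fetch, lint, package, and test.
That leaves publish and scan with no forced order relative to deploy — 2.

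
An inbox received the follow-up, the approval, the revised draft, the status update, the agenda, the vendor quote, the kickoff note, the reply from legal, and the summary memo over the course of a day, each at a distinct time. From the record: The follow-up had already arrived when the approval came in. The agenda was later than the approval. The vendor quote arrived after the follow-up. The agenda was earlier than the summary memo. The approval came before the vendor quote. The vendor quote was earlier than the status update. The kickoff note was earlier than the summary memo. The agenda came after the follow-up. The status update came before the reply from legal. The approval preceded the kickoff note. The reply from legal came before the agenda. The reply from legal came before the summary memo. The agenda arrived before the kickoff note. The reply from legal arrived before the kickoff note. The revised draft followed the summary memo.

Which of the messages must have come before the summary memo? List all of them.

the agenda, the approval, the follow-up, the kickoff note, the reply from legal, the status update, the vendor quote

Directly stated before the summary memo: the agenda, the kickoff note, and the reply from legal.
The approval reaches the summary memo via the approval → the kickoff note → the summary memo.
The follow-up reaches the summary memo via the follow-up → the agenda → the summary memo.
The status update reaches the summary memo via the status update → the reply from legal → the summary memo.
Likewise the vendor quote reaches the summary memo by chaining the stated constraints.
No chain forces the revised draft ahead of the summary memo.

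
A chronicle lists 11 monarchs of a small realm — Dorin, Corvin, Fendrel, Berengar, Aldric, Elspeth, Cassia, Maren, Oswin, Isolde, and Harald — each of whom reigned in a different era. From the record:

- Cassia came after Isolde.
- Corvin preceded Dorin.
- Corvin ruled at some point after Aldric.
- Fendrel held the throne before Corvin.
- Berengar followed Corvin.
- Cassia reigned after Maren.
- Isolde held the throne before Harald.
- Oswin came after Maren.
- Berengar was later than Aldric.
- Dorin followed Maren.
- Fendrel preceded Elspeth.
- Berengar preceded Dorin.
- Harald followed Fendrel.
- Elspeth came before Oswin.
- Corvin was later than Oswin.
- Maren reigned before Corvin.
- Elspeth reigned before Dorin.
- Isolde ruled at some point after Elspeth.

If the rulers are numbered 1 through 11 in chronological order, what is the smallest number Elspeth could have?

2

Fendrel must come before Elspeth — 1 forced predecessor.
Nothing else is forced ahead of Elspeth, so their earliest slot is position 1 + 1 = 2.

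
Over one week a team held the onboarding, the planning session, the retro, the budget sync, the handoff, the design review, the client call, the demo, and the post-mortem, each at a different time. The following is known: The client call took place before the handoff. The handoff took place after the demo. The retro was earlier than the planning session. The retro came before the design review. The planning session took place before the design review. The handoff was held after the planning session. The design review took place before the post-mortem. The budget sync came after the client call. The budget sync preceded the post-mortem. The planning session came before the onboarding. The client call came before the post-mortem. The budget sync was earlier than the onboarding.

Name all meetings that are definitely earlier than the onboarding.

the budget sync, the client call, the planning session, the retro

Directly stated before the onboarding: the budget sync and the planning session.
The client call reaches the onboarding via the client call → the budget sync → the onboarding.
The retro reaches the onboarding via the retro → the planning session → the onboarding.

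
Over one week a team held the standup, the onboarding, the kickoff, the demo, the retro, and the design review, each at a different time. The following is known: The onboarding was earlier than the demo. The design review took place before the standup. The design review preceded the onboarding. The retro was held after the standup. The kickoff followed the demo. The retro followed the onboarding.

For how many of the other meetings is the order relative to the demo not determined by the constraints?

2

Forced before the demo: the design review and the onboarding; forced after the demo: the kickoff.
That leaves the retro and the standup with no forced order relative to the demo — 2.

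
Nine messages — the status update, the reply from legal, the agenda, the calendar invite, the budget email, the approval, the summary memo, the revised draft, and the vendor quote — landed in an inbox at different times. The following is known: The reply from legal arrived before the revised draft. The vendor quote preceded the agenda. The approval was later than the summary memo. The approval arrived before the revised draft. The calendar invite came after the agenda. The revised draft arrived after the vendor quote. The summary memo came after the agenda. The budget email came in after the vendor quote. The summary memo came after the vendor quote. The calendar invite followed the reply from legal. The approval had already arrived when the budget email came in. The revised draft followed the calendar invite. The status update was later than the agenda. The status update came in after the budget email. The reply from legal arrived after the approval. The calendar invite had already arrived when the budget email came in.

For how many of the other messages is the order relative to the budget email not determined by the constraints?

1

Forced before the budget email: the agenda, the approval, the calendar invite, the reply from legal, the summary memo, and the vendor quote; forced after the budget email: the status update.
That leaves the revised draft with no forced order relative to the budget email — 1.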